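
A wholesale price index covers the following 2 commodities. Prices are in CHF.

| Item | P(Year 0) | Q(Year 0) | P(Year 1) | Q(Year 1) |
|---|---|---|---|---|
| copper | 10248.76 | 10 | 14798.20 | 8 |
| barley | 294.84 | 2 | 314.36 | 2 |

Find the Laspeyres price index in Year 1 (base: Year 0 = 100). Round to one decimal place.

Laspeyres price index uses base-period quantities as weights.
ΣP(Year 1)·Q(Year 0) = 14798.20×10 + 314.36×2 = 147982 + 628.72 = 148610.72
ΣP(Year 0)·Q(Year 0) = 10248.76×10 + 294.84×2 = 102487.6 + 589.68 = 103077.28
Index = 148610.72 / 103077.28 × 100 = 144.1741

144.2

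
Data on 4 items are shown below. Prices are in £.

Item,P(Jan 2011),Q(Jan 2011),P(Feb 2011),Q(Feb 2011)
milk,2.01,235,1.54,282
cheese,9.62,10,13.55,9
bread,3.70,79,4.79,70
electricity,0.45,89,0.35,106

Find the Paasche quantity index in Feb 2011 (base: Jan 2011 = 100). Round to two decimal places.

Paasche quantity index uses current-period prices as weights.
ΣP(Feb 2011)·Q(Feb 2011) = 1.54×282 + 13.55×9 + 4.79×70 + 0.35×106 = 434.28 + 121.95 + 335.3 + 37.1 = 928.63
ΣP(Feb 2011)·Q(Jan 2011) = 1.54×235 + 13.55×10 + 4.79×79 + 0.35×89 = 361.9 + 135.5 + 378.41 + 31.15 = 906.96
Index = 928.63 / 906.96 × 100 = 102.3893

102.39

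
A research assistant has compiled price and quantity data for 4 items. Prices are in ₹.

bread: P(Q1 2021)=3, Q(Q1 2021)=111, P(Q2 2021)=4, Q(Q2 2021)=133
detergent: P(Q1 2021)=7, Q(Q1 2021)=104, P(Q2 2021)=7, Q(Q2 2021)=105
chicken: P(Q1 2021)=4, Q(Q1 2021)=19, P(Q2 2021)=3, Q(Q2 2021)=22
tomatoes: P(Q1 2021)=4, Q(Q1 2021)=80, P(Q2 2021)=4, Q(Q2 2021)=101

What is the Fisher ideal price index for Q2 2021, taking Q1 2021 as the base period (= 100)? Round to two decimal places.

Laspeyres component (base-period weights):
ΣP(Q2 2021)Q(Q1 2021) = 4×111 + 7×104 + 3×19 + 4×80 = 444 + 728 + 57 + 320 = 1549
ΣP(Q1 2021)Q(Q1 2021) = 3×111 + 7×104 + 4×19 + 4×80 = 333 + 728 + 76 + 320 = 1457
L = 1549 / 1457 × 100 = 106.3143
Paasche component (current-period weights):
ΣP(Q2 2021)Q(Q2 2021) = 4×133 + 7×105 + 3×22 + 4×101 = 532 + 735 + 66 + 404 = 1737
ΣP(Q1 2021)Q(Q2 2021) = 3×133 + 7×105 + 4×22 + 4×101 = 399 + 735 + 88 + 404 = 1626
P = 1737 / 1626 × 100 = 106.8266
Fisher = √(L × P) = √(106.3143 × 106.8266) = 106.5701

106.57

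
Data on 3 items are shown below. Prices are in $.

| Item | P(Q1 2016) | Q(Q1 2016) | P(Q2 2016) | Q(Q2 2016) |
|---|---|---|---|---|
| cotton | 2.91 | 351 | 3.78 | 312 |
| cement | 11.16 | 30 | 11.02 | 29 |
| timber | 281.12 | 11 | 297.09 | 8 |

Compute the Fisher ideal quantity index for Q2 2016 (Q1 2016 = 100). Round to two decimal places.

78.46

Laspeyres component (base-period weights):
ΣP(Q1 2016)Q(Q2 2016) = 2.91×312 + 11.16×29 + 281.12×8 = 907.92 + 323.64 + 2248.96 = 3480.52
ΣP(Q1 2016)Q(Q1 2016) = 2.91×351 + 11.16×30 + 281.12×11 = 1021.41 + 334.8 + 3092.32 = 4448.53
L = 3480.52 / 4448.53 × 100 = 78.2398
Paasche component (current-period weights):
ΣP(Q2 2016)Q(Q2 2016) = 3.78×312 + 11.02×29 + 297.09×8 = 1179.36 + 319.58 + 2376.72 = 3875.66
ΣP(Q2 2016)Q(Q1 2016) = 3.78×351 + 11.02×30 + 297.09×11 = 1326.78 + 330.6 + 3267.99 = 4925.37
P = 3875.66 / 4925.37 × 100 = 78.6877
Fisher = √(L × P) = √(78.2398 × 78.6877) = 78.4634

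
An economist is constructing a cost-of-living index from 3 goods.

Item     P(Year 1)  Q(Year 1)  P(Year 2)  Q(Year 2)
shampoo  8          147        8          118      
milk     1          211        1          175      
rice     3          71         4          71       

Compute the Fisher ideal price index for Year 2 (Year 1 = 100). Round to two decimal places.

104.88

Laspeyres component (base-period weights):
ΣP(Year 2)Q(Year 1) = 8×147 + 1×211 + 4×71 = 1176 + 211 + 284 = 1671
ΣP(Year 1)Q(Year 1) = 8×147 + 1×211 + 3×71 = 1176 + 211 + 213 = 1600
L = 1671 / 1600 × 100 = 104.4375
Paasche component (current-period weights):
ΣP(Year 2)Q(Year 2) = 8×118 + 1×175 + 4×71 = 944 + 175 + 284 = 1403
ΣP(Year 1)Q(Year 2) = 8×118 + 1×175 + 3×71 = 944 + 175 + 213 = 1332
P = 1403 / 1332 × 100 = 105.3303
Fisher = √(L × P) = √(104.4375 × 105.3303) = 104.8830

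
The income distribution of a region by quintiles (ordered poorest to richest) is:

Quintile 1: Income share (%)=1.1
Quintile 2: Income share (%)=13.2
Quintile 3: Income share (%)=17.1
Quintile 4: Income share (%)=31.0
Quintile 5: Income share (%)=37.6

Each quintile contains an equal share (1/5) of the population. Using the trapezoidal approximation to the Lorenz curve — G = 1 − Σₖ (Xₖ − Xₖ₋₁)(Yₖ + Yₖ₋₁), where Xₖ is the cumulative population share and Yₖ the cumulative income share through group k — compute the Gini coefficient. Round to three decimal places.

0.363

Cumulative income shares Yₖ: 0.0110, 0.1430, 0.3140, 0.6240, 1.0000
Σ (Xₖ−Xₖ₋₁)(Yₖ+Yₖ₋₁) = (1/5)(0.0110+0.0000) + (1/5)(0.1430+0.0110) + (1/5)(0.3140+0.1430) + (1/5)(0.6240+0.3140) + (1/5)(1.0000+0.6240)
  = 0.0022 + 0.0308 + 0.0914 + 0.1876 + 0.3248 = 0.6368
G = 1 − 0.6368 = 0.3632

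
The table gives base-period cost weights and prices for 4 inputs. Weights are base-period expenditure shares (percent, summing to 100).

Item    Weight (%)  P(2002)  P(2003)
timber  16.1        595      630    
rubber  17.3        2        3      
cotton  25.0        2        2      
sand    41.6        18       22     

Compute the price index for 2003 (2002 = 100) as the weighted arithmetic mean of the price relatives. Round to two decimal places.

timber: 16.1 × (630/595) = 16.1 × 1.058824 = 17.0471
rubber: 17.3 × (3/2) = 17.3 × 1.500000 = 25.9500
cotton: 25.0 × (2/2) = 25.0 × 1.000000 = 25.0000
sand: 41.6 × (22/18) = 41.6 × 1.222222 = 50.8444
Index = Σ wᵢ·(p₁ᵢ/p₀ᵢ) = 17.0471 + 25.9500 + 25.0000 + 50.8444 = 118.8415

118.84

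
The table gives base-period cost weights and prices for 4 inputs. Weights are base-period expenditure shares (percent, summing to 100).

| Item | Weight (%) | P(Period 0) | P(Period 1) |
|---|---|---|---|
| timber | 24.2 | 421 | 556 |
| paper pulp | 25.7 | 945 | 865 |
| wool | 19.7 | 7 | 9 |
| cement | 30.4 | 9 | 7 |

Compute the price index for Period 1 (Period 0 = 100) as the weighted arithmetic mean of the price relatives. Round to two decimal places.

timber: 24.2 × (556/421) = 24.2 × 1.320665 = 31.9601
paper pulp: 25.7 × (865/945) = 25.7 × 0.915344 = 23.5243
wool: 19.7 × (9/7) = 19.7 × 1.285714 = 25.3286
cement: 30.4 × (7/9) = 30.4 × 0.777778 = 23.6444
Index = Σ wᵢ·(p₁ᵢ/p₀ᵢ) = 31.9601 + 23.5243 + 25.3286 + 23.6444 = 104.4574

104.46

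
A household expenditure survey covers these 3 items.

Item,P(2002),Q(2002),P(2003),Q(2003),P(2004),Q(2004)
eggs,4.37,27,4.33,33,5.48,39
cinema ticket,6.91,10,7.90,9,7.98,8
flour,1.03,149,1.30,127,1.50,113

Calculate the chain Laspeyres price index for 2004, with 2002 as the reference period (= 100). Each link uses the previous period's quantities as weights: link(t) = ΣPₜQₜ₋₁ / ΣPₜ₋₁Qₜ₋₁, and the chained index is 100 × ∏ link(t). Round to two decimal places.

133.74

Link 2002→2003:
ΣP(2003)Q(2002) = 4.33×27 + 7.90×10 + 1.30×149 = 116.91 + 79 + 193.7 = 389.61
ΣP(2002)Q(2002) = 4.37×27 + 6.91×10 + 1.03×149 = 117.99 + 69.1 + 153.47 = 340.56
link = 389.61/340.56 = 1.144027
Link 2003→2004:
ΣP(2004)Q(2003) = 5.48×33 + 7.98×9 + 1.50×127 = 180.84 + 71.82 + 190.5 = 443.16
ΣP(2003)Q(2003) = 4.33×33 + 7.90×9 + 1.30×127 = 142.89 + 71.1 + 165.1 = 379.09
link = 443.16/379.09 = 1.169010
Chained index = 100 × 1.144027 × 1.169010 = 133.7380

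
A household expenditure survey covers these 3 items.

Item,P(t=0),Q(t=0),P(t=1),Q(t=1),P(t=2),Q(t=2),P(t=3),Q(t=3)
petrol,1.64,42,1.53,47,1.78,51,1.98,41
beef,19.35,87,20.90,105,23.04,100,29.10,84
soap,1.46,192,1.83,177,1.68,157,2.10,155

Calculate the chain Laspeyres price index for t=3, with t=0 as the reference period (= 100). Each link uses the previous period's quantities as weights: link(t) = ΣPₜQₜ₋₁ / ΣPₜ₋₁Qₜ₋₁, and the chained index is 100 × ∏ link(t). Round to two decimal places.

149.29

Link t=0→t=1:
ΣP(t=1)Q(t=0) = 1.53×42 + 20.90×87 + 1.83×192 = 64.26 + 1818.3 + 351.36 = 2233.92
ΣP(t=0)Q(t=0) = 1.64×42 + 19.35×87 + 1.46×192 = 68.88 + 1683.45 + 280.32 = 2032.65
link = 2233.92/2032.65 = 1.099019
Link t=1→t=2:
ΣP(t=2)Q(t=1) = 1.78×47 + 23.04×105 + 1.68×177 = 83.66 + 2419.2 + 297.36 = 2800.22
ΣP(t=1)Q(t=1) = 1.53×47 + 20.90×105 + 1.83×177 = 71.91 + 2194.5 + 323.91 = 2590.32
link = 2800.22/2590.32 = 1.081032
Link t=2→t=3:
ΣP(t=3)Q(t=2) = 1.98×51 + 29.10×100 + 2.10×157 = 100.98 + 2910 + 329.7 = 3340.68
ΣP(t=2)Q(t=2) = 1.78×51 + 23.04×100 + 1.68×157 = 90.78 + 2304 + 263.76 = 2658.54
link = 3340.68/2658.54 = 1.256584
Chained index = 100 × 1.099019 × 1.081032 × 1.256584 = 149.2916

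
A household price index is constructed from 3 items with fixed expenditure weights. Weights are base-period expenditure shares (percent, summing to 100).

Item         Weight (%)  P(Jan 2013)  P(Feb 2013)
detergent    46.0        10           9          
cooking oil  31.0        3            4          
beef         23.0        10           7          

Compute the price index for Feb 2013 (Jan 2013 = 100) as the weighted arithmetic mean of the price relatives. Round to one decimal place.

98.8

detergent: 46.0 × (9/10) = 46.0 × 0.900000 = 41.4000
cooking oil: 31.0 × (4/3) = 31.0 × 1.333333 = 41.3333
beef: 23.0 × (7/10) = 23.0 × 0.700000 = 16.1000
Index = Σ wᵢ·(p₁ᵢ/p₀ᵢ) = 41.4000 + 41.3333 + 16.1000 = 98.8333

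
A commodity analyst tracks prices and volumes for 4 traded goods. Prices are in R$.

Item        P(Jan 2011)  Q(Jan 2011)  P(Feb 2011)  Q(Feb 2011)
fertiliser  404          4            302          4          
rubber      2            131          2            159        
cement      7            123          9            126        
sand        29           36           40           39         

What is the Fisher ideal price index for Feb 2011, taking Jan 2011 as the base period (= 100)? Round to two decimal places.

Laspeyres component (base-period weights):
ΣP(Feb 2011)Q(Jan 2011) = 302×4 + 2×131 + 9×123 + 40×36 = 1208 + 262 + 1107 + 1440 = 4017
ΣP(Jan 2011)Q(Jan 2011) = 404×4 + 2×131 + 7×123 + 29×36 = 1616 + 262 + 861 + 1044 = 3783
L = 4017 / 3783 × 100 = 106.1856
Paasche component (current-period weights):
ΣP(Feb 2011)Q(Feb 2011) = 302×4 + 2×159 + 9×126 + 40×39 = 1208 + 318 + 1134 + 1560 = 4220
ΣP(Jan 2011)Q(Feb 2011) = 404×4 + 2×159 + 7×126 + 29×39 = 1616 + 318 + 882 + 1131 = 3947
P = 4220 / 3947 × 100 = 106.9166
Fisher = √(L × P) = √(106.1856 × 106.9166) = 106.5505

106.55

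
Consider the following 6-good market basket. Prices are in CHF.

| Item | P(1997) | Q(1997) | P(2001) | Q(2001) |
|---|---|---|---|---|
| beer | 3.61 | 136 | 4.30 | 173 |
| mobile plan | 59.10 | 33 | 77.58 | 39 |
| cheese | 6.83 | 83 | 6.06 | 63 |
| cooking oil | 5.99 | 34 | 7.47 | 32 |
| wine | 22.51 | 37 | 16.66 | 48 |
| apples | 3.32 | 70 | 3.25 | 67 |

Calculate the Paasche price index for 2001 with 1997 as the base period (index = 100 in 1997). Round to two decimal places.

111.40

Paasche price index uses current-period quantities as weights.
ΣP(2001)·Q(2001) = 4.30×173 + 77.58×39 + 6.06×63 + 7.47×32 + 16.66×48 + 3.25×67 = 743.9 + 3025.62 + 381.78 + 239.04 + 799.68 + 217.75 = 5407.77
ΣP(1997)·Q(2001) = 3.61×173 + 59.10×39 + 6.83×63 + 5.99×32 + 22.51×48 + 3.32×67 = 624.53 + 2304.9 + 430.29 + 191.68 + 1080.48 + 222.44 = 4854.32
Index = 5407.77 / 4854.32 × 100 = 111.4012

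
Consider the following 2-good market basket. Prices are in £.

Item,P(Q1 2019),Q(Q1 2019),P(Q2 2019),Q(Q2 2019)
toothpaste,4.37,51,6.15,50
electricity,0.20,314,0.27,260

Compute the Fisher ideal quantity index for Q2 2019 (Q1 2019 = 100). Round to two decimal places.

Laspeyres component (base-period weights):
ΣP(Q1 2019)Q(Q2 2019) = 4.37×50 + 0.20×260 = 218.5 + 52 = 270.5
ΣP(Q1 2019)Q(Q1 2019) = 4.37×51 + 0.20×314 = 222.87 + 62.8 = 285.67
L = 270.5 / 285.67 × 100 = 94.6897
Paasche component (current-period weights):
ΣP(Q2 2019)Q(Q2 2019) = 6.15×50 + 0.27×260 = 307.5 + 70.2 = 377.7
ΣP(Q2 2019)Q(Q1 2019) = 6.15×51 + 0.27×314 = 313.65 + 84.78 = 398.43
P = 377.7 / 398.43 × 100 = 94.7971
Fisher = √(L × P) = √(94.6897 × 94.7971) = 94.7434

94.74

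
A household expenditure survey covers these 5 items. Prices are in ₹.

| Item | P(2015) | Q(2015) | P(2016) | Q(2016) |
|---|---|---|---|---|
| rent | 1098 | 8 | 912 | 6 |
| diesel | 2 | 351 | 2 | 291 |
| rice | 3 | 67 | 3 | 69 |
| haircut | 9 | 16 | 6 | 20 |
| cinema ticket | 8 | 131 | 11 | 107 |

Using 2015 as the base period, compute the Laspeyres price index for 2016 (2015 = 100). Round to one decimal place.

89.5

Laspeyres price index uses base-period quantities as weights.
ΣP(2016)·Q(2015) = 912×8 + 2×351 + 3×67 + 6×16 + 11×131 = 7296 + 702 + 201 + 96 + 1441 = 9736
ΣP(2015)·Q(2015) = 1098×8 + 2×351 + 3×67 + 9×16 + 8×131 = 8784 + 702 + 201 + 144 + 1048 = 10879
Index = 9736 / 10879 × 100 = 89.4935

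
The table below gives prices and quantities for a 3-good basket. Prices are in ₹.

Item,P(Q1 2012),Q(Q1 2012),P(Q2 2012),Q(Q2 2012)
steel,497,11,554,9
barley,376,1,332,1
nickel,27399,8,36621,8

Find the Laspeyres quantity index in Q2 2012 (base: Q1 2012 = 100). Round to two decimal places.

Laspeyres quantity index uses base-period prices as weights.
ΣP(Q1 2012)·Q(Q2 2012) = 497×9 + 376×1 + 27399×8 = 4473 + 376 + 219192 = 224041
ΣP(Q1 2012)·Q(Q1 2012) = 497×11 + 376×1 + 27399×8 = 5467 + 376 + 219192 = 225035
Index = 224041 / 225035 × 100 = 99.5583

99.56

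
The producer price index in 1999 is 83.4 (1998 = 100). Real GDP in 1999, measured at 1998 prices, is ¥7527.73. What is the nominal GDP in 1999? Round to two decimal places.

6278.13

Nominal = Real × (Index/100) = 7527.73 × (83.4/100)
        = 7527.73 × 0.834 = 6278.1268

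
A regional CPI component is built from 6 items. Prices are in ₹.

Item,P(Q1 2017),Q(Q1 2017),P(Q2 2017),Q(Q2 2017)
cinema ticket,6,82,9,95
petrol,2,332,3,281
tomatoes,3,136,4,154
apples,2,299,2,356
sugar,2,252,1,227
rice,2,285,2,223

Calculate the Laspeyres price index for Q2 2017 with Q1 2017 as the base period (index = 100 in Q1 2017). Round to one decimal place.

114.3

Laspeyres price index uses base-period quantities as weights.
ΣP(Q2 2017)·Q(Q1 2017) = 9×82 + 3×332 + 4×136 + 2×299 + 1×252 + 2×285 = 738 + 996 + 544 + 598 + 252 + 570 = 3698
ΣP(Q1 2017)·Q(Q1 2017) = 6×82 + 2×332 + 3×136 + 2×299 + 2×252 + 2×285 = 492 + 664 + 408 + 598 + 504 + 570 = 3236
Index = 3698 / 3236 × 100 = 114.2769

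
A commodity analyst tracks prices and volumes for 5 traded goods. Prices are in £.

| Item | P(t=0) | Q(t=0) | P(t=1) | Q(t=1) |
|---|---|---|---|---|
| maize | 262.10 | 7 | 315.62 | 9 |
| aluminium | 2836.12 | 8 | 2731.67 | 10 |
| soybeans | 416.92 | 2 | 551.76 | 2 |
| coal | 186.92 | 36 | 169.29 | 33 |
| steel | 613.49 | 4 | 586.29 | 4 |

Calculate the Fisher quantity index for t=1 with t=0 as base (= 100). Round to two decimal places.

116.47

Laspeyres component (base-period weights):
ΣP(t=0)Q(t=1) = 262.10×9 + 2836.12×10 + 416.92×2 + 186.92×33 + 613.49×4 = 2358.9 + 28361.2 + 833.84 + 6168.36 + 2453.96 = 40176.26
ΣP(t=0)Q(t=0) = 262.10×7 + 2836.12×8 + 416.92×2 + 186.92×36 + 613.49×4 = 1834.7 + 22688.96 + 833.84 + 6729.12 + 2453.96 = 34540.58
L = 40176.26 / 34540.58 × 100 = 116.3161
Paasche component (current-period weights):
ΣP(t=1)Q(t=1) = 315.62×9 + 2731.67×10 + 551.76×2 + 169.29×33 + 586.29×4 = 2840.58 + 27316.7 + 1103.52 + 5586.57 + 2345.16 = 39192.53
ΣP(t=1)Q(t=0) = 315.62×7 + 2731.67×8 + 551.76×2 + 169.29×36 + 586.29×4 = 2209.34 + 21853.36 + 1103.52 + 6094.44 + 2345.16 = 33605.82
P = 39192.53 / 33605.82 × 100 = 116.6242
Fisher = √(L × P) = √(116.3161 × 116.6242) = 116.4701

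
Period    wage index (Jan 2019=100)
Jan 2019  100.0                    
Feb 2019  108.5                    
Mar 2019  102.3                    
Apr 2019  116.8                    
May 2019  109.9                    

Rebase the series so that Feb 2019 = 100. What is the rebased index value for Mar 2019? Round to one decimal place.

Rebased(Mar 2019) = 102.3 / 108.5 × 100 = 94.2857

94.3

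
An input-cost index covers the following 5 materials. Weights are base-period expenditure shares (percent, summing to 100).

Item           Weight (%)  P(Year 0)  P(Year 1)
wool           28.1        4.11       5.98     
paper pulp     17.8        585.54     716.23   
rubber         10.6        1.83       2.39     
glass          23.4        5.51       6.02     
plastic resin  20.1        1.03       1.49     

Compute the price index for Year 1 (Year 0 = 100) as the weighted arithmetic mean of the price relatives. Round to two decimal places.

131.14

wool: 28.1 × (5.98/4.11) = 28.1 × 1.454988 = 40.8852
paper pulp: 17.8 × (716.23/585.54) = 17.8 × 1.223196 = 21.7729
rubber: 10.6 × (2.39/1.83) = 10.6 × 1.306011 = 13.8437
glass: 23.4 × (6.02/5.51) = 23.4 × 1.092559 = 25.5659
plastic resin: 20.1 × (1.49/1.03) = 20.1 × 1.446602 = 29.0767
Index = Σ wᵢ·(p₁ᵢ/p₀ᵢ) = 40.8852 + 21.7729 + 13.8437 + 25.5659 + 29.0767 = 131.1443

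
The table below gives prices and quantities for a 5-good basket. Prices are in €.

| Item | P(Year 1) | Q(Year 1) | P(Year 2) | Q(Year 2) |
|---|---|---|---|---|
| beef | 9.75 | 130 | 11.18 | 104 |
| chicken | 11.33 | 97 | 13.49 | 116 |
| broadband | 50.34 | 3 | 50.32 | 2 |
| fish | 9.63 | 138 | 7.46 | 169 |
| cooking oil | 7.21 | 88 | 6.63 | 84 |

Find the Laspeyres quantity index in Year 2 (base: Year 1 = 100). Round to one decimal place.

Laspeyres quantity index uses base-period prices as weights.
ΣP(Year 1)·Q(Year 2) = 9.75×104 + 11.33×116 + 50.34×2 + 9.63×169 + 7.21×84 = 1014 + 1314.28 + 100.68 + 1627.47 + 605.64 = 4662.07
ΣP(Year 1)·Q(Year 1) = 9.75×130 + 11.33×97 + 50.34×3 + 9.63×138 + 7.21×88 = 1267.5 + 1099.01 + 151.02 + 1328.94 + 634.48 = 4480.95
Index = 4662.07 / 4480.95 × 100 = 104.0420

104.0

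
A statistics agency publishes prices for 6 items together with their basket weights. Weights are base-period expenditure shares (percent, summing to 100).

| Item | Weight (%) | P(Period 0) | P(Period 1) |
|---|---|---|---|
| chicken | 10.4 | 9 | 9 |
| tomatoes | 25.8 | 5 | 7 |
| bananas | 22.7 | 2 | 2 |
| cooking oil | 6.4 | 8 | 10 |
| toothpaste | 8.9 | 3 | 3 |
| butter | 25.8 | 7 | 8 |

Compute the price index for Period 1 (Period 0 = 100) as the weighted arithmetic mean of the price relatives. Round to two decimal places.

chicken: 10.4 × (9/9) = 10.4 × 1.000000 = 10.4000
tomatoes: 25.8 × (7/5) = 25.8 × 1.400000 = 36.1200
bananas: 22.7 × (2/2) = 22.7 × 1.000000 = 22.7000
cooking oil: 6.4 × (10/8) = 6.4 × 1.250000 = 8.0000
toothpaste: 8.9 × (3/3) = 8.9 × 1.000000 = 8.9000
butter: 25.8 × (8/7) = 25.8 × 1.142857 = 29.4857
Index = Σ wᵢ·(p₁ᵢ/p₀ᵢ) = 10.4000 + 36.1200 + 22.7000 + 8.0000 + 8.9000 + 29.4857 = 115.6057

115.61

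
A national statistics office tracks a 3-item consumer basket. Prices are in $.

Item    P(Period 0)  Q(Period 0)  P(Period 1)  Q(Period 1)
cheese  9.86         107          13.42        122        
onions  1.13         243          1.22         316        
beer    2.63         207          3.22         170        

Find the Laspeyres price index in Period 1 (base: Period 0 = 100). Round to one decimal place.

128.0

Laspeyres price index uses base-period quantities as weights.
ΣP(Period 1)·Q(Period 0) = 13.42×107 + 1.22×243 + 3.22×207 = 1435.94 + 296.46 + 666.54 = 2398.94
ΣP(Period 0)·Q(Period 0) = 9.86×107 + 1.13×243 + 2.63×207 = 1055.02 + 274.59 + 544.41 = 1874.02
Index = 2398.94 / 1874.02 × 100 = 128.0104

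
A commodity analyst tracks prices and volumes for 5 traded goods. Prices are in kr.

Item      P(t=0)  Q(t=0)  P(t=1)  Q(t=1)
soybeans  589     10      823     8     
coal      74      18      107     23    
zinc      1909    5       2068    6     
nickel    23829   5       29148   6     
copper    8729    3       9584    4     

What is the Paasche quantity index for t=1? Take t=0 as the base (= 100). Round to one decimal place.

Paasche quantity index uses current-period prices as weights.
ΣP(t=1)·Q(t=1) = 823×8 + 107×23 + 2068×6 + 29148×6 + 9584×4 = 6584 + 2461 + 12408 + 174888 + 38336 = 234677
ΣP(t=1)·Q(t=0) = 823×10 + 107×18 + 2068×5 + 29148×5 + 9584×3 = 8230 + 1926 + 10340 + 145740 + 28752 = 194988
Index = 234677 / 194988 × 100 = 120.3546

120.4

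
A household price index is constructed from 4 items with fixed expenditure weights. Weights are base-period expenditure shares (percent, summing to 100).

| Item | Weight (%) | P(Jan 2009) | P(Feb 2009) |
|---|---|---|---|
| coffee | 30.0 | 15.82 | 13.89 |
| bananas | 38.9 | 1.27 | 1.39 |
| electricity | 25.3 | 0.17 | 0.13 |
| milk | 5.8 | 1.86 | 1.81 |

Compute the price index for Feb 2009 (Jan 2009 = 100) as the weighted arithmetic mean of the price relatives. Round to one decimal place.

93.9

coffee: 30.0 × (13.89/15.82) = 30.0 × 0.878003 = 26.3401
bananas: 38.9 × (1.39/1.27) = 38.9 × 1.094488 = 42.5756
electricity: 25.3 × (0.13/0.17) = 25.3 × 0.764706 = 19.3471
milk: 5.8 × (1.81/1.86) = 5.8 × 0.973118 = 5.6441
Index = Σ wᵢ·(p₁ᵢ/p₀ᵢ) = 26.3401 + 42.5756 + 19.3471 + 5.6441 = 93.9068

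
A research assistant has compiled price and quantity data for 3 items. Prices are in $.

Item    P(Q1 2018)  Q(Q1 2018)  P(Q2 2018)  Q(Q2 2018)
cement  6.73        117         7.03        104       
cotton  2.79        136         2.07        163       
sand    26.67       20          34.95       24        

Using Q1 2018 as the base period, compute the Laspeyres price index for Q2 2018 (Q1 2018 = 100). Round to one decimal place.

Laspeyres price index uses base-period quantities as weights.
ΣP(Q2 2018)·Q(Q1 2018) = 7.03×117 + 2.07×136 + 34.95×20 = 822.51 + 281.52 + 699 = 1803.03
ΣP(Q1 2018)·Q(Q1 2018) = 6.73×117 + 2.79×136 + 26.67×20 = 787.41 + 379.44 + 533.4 = 1700.25
Index = 1803.03 / 1700.25 × 100 = 106.0450

106.0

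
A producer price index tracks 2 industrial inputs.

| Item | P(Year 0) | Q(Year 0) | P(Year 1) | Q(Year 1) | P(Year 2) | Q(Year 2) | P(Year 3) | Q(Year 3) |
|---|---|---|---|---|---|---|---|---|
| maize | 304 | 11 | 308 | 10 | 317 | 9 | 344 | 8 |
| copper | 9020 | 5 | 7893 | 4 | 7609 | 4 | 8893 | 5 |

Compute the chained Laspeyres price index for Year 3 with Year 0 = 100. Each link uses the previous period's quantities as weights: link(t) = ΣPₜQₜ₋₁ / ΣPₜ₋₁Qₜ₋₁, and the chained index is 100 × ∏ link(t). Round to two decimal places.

99.65

Link Year 0→Year 1:
ΣP(Year 1)Q(Year 0) = 308×11 + 7893×5 = 3388 + 39465 = 42853
ΣP(Year 0)Q(Year 0) = 304×11 + 9020×5 = 3344 + 45100 = 48444
link = 42853/48444 = 0.884588
Link Year 1→Year 2:
ΣP(Year 2)Q(Year 1) = 317×10 + 7609×4 = 3170 + 30436 = 33606
ΣP(Year 1)Q(Year 1) = 308×10 + 7893×4 = 3080 + 31572 = 34652
link = 33606/34652 = 0.969814
Link Year 2→Year 3:
ΣP(Year 3)Q(Year 2) = 344×9 + 8893×4 = 3096 + 35572 = 38668
ΣP(Year 2)Q(Year 2) = 317×9 + 7609×4 = 2853 + 30436 = 33289
link = 38668/33289 = 1.161585
Chained index = 100 × 0.884588 × 0.969814 × 1.161585 = 99.6508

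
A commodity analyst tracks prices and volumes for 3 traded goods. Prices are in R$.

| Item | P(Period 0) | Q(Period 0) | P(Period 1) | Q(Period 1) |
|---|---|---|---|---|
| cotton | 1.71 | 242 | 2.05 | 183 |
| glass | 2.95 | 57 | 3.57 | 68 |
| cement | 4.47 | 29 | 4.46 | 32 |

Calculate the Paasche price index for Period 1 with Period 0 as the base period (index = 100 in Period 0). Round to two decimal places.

115.85

Paasche price index uses current-period quantities as weights.
ΣP(Period 1)·Q(Period 1) = 2.05×183 + 3.57×68 + 4.46×32 = 375.15 + 242.76 + 142.72 = 760.63
ΣP(Period 0)·Q(Period 1) = 1.71×183 + 2.95×68 + 4.47×32 = 312.93 + 200.6 + 143.04 = 656.57
Index = 760.63 / 656.57 × 100 = 115.8490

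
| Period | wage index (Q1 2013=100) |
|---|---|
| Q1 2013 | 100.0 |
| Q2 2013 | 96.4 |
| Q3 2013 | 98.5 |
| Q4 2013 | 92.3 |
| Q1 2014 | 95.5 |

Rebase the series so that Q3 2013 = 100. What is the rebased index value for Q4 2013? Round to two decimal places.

Rebased(Q4 2013) = 92.3 / 98.5 × 100 = 93.7056

93.71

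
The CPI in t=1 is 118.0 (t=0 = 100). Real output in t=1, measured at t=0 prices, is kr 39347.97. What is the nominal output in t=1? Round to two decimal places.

46430.60

Nominal = Real × (Index/100) = 39347.97 × (118.0/100)
        = 39347.97 × 1.180 = 46430.6046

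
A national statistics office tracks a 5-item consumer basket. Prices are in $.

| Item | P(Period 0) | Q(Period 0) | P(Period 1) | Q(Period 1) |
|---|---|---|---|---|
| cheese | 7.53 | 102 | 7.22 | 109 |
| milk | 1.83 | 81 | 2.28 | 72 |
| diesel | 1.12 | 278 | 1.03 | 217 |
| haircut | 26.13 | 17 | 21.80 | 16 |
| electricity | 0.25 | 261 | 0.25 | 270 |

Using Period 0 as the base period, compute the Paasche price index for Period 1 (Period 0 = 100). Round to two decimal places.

Paasche price index uses current-period quantities as weights.
ΣP(Period 1)·Q(Period 1) = 7.22×109 + 2.28×72 + 1.03×217 + 21.80×16 + 0.25×270 = 786.98 + 164.16 + 223.51 + 348.8 + 67.5 = 1590.95
ΣP(Period 0)·Q(Period 1) = 7.53×109 + 1.83×72 + 1.12×217 + 26.13×16 + 0.25×270 = 820.77 + 131.76 + 243.04 + 418.08 + 67.5 = 1681.15
Index = 1590.95 / 1681.15 × 100 = 94.6346

94.63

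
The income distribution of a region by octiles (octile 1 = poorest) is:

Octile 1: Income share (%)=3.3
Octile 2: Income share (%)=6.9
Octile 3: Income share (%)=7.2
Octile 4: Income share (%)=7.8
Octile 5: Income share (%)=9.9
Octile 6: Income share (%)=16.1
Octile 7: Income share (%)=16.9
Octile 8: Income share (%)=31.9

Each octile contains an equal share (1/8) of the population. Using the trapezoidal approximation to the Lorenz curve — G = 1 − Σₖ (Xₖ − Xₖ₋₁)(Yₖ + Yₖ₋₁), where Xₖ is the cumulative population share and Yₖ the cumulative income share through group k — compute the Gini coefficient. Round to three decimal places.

0.349

Cumulative income shares Yₖ: 0.0330, 0.1020, 0.1740, 0.2520, 0.3510, 0.5120, 0.6810, 1.0000
Σ (Xₖ−Xₖ₋₁)(Yₖ+Yₖ₋₁) = (1/8)(0.0330+0.0000) + (1/8)(0.1020+0.0330) + (1/8)(0.1740+0.1020) + (1/8)(0.2520+0.1740) + (1/8)(0.3510+0.2520) + (1/8)(0.5120+0.3510) + (1/8)(0.6810+0.5120) + (1/8)(1.0000+0.6810)
  = 0.0041 + 0.0169 + 0.0345 + 0.0533 + 0.0754 + 0.1079 + 0.1491 + 0.2101 = 0.6512
G = 1 − 0.6512 = 0.3488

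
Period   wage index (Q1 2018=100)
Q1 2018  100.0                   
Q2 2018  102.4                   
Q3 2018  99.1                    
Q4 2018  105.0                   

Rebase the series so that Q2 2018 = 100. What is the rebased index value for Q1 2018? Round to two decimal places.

97.66

Rebased(Q1 2018) = 100.0 / 102.4 × 100 = 97.6562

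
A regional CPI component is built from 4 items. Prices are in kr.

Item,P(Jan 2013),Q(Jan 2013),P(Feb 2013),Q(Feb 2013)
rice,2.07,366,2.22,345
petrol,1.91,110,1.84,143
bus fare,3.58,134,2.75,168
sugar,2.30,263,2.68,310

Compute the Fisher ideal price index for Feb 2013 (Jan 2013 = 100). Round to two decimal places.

101.31

Laspeyres component (base-period weights):
ΣP(Feb 2013)Q(Jan 2013) = 2.22×366 + 1.84×110 + 2.75×134 + 2.68×263 = 812.52 + 202.4 + 368.5 + 704.84 = 2088.26
ΣP(Jan 2013)Q(Jan 2013) = 2.07×366 + 1.91×110 + 3.58×134 + 2.30×263 = 757.62 + 210.1 + 479.72 + 604.9 = 2052.34
L = 2088.26 / 2052.34 × 100 = 101.7502
Paasche component (current-period weights):
ΣP(Feb 2013)Q(Feb 2013) = 2.22×345 + 1.84×143 + 2.75×168 + 2.68×310 = 765.9 + 263.12 + 462 + 830.8 = 2321.82
ΣP(Jan 2013)Q(Feb 2013) = 2.07×345 + 1.91×143 + 3.58×168 + 2.30×310 = 714.15 + 273.13 + 601.44 + 713 = 2301.72
P = 2321.82 / 2301.72 × 100 = 100.8733
Fisher = √(L × P) = √(101.7502 × 100.8733) = 101.3108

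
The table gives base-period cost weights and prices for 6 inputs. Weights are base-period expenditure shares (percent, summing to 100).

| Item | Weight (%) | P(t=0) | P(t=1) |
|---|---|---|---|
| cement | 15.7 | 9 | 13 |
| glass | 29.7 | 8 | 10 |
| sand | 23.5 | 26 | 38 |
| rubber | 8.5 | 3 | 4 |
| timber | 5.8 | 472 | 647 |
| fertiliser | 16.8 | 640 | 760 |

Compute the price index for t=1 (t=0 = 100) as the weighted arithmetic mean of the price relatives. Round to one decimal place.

133.4

cement: 15.7 × (13/9) = 15.7 × 1.444444 = 22.6778
glass: 29.7 × (10/8) = 29.7 × 1.250000 = 37.1250
sand: 23.5 × (38/26) = 23.5 × 1.461538 = 34.3462
rubber: 8.5 × (4/3) = 8.5 × 1.333333 = 11.3333
timber: 5.8 × (647/472) = 5.8 × 1.370763 = 7.9504
fertiliser: 16.8 × (760/640) = 16.8 × 1.187500 = 19.9500
Index = Σ wᵢ·(p₁ᵢ/p₀ᵢ) = 22.6778 + 37.1250 + 34.3462 + 11.3333 + 7.9504 + 19.9500 = 133.3827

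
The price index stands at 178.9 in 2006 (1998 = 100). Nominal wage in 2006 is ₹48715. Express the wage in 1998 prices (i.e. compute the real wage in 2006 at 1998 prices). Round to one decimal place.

27230.3

Real = Nominal ÷ (Index/100) = 48715 ÷ (178.9/100)
     = 48715 ÷ 1.789 = 27230.2963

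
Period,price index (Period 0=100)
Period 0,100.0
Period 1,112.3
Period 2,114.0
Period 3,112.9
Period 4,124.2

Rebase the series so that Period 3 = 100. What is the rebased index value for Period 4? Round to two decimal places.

Rebased(Period 4) = 124.2 / 112.9 × 100 = 110.0089

110.01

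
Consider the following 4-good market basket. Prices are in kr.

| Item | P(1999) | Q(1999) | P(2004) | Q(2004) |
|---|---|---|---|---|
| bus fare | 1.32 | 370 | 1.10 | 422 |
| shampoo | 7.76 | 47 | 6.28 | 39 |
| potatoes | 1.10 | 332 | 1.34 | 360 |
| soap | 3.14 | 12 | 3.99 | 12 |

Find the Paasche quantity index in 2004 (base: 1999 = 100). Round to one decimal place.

Paasche quantity index uses current-period prices as weights.
ΣP(2004)·Q(2004) = 1.10×422 + 6.28×39 + 1.34×360 + 3.99×12 = 464.2 + 244.92 + 482.4 + 47.88 = 1239.4
ΣP(2004)·Q(1999) = 1.10×370 + 6.28×47 + 1.34×332 + 3.99×12 = 407 + 295.16 + 444.88 + 47.88 = 1194.92
Index = 1239.4 / 1194.92 × 100 = 103.7224

103.7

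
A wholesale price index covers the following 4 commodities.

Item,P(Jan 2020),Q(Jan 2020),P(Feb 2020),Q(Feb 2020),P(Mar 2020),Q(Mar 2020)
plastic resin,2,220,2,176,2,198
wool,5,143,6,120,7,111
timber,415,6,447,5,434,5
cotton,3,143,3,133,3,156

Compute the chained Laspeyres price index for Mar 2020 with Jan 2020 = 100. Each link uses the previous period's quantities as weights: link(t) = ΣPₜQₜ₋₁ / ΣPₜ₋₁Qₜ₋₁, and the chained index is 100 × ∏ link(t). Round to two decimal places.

Link Jan 2020→Feb 2020:
ΣP(Feb 2020)Q(Jan 2020) = 2×220 + 6×143 + 447×6 + 3×143 = 440 + 858 + 2682 + 429 = 4409
ΣP(Jan 2020)Q(Jan 2020) = 2×220 + 5×143 + 415×6 + 3×143 = 440 + 715 + 2490 + 429 = 4074
link = 4409/4074 = 1.082229
Link Feb 2020→Mar 2020:
ΣP(Mar 2020)Q(Feb 2020) = 2×176 + 7×120 + 434×5 + 3×133 = 352 + 840 + 2170 + 399 = 3761
ΣP(Feb 2020)Q(Feb 2020) = 2×176 + 6×120 + 447×5 + 3×133 = 352 + 720 + 2235 + 399 = 3706
link = 3761/3706 = 1.014841
Chained index = 100 × 1.082229 × 1.014841 = 109.8290

109.83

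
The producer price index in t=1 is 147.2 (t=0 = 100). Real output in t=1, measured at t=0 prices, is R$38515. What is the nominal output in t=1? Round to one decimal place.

56694.1

Nominal = Real × (Index/100) = 38515 × (147.2/100)
        = 38515 × 1.472 = 56694.0800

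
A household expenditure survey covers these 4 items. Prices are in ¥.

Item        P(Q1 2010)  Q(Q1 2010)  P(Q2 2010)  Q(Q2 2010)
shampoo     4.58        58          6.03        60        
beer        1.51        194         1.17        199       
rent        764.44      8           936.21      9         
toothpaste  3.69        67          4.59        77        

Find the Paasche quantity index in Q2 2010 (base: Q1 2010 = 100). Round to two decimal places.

Paasche quantity index uses current-period prices as weights.
ΣP(Q2 2010)·Q(Q2 2010) = 6.03×60 + 1.17×199 + 936.21×9 + 4.59×77 = 361.8 + 232.83 + 8425.89 + 353.43 = 9373.95
ΣP(Q2 2010)·Q(Q1 2010) = 6.03×58 + 1.17×194 + 936.21×8 + 4.59×67 = 349.74 + 226.98 + 7489.68 + 307.53 = 8373.93
Index = 9373.95 / 8373.93 × 100 = 111.9421

111.94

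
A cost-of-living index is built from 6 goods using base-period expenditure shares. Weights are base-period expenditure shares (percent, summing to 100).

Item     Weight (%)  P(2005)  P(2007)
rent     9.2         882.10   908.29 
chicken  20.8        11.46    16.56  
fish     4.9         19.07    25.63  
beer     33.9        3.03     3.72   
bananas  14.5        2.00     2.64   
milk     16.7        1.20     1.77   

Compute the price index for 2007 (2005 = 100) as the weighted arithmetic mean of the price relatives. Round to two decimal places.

131.51

rent: 9.2 × (908.29/882.10) = 9.2 × 1.029691 = 9.4732
chicken: 20.8 × (16.56/11.46) = 20.8 × 1.445026 = 30.0565
fish: 4.9 × (25.63/19.07) = 4.9 × 1.343996 = 6.5856
beer: 33.9 × (3.72/3.03) = 33.9 × 1.227723 = 41.6198
bananas: 14.5 × (2.64/2.00) = 14.5 × 1.320000 = 19.1400
milk: 16.7 × (1.77/1.20) = 16.7 × 1.475000 = 24.6325
Index = Σ wᵢ·(p₁ᵢ/p₀ᵢ) = 9.4732 + 30.0565 + 6.5856 + 41.6198 + 19.1400 + 24.6325 = 131.5076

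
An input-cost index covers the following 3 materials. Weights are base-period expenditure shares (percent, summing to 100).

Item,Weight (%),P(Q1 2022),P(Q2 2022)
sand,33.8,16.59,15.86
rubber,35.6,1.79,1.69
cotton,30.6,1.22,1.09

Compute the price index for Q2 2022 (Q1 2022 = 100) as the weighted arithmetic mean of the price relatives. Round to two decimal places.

sand: 33.8 × (15.86/16.59) = 33.8 × 0.955998 = 32.3127
rubber: 35.6 × (1.69/1.79) = 35.6 × 0.944134 = 33.6112
cotton: 30.6 × (1.09/1.22) = 30.6 × 0.893443 = 27.3393
Index = Σ wᵢ·(p₁ᵢ/p₀ᵢ) = 32.3127 + 33.6112 + 27.3393 = 93.2632

93.26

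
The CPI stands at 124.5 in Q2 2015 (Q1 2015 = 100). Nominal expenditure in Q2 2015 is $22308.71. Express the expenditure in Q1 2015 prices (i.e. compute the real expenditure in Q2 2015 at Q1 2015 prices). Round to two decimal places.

Real = Nominal ÷ (Index/100) = 22308.71 ÷ (124.5/100)
     = 22308.71 ÷ 1.245 = 17918.6426

17918.64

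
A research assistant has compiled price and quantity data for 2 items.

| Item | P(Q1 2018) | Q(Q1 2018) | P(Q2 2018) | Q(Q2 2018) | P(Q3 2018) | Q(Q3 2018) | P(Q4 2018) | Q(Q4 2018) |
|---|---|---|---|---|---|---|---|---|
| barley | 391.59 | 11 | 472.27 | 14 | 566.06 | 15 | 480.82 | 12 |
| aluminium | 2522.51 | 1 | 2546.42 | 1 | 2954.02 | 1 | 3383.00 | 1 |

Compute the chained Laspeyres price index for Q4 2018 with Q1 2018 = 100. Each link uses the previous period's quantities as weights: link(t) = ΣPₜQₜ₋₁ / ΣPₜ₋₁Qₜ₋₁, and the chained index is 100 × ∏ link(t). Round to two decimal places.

124.64

Link Q1 2018→Q2 2018:
ΣP(Q2 2018)Q(Q1 2018) = 472.27×11 + 2546.42×1 = 5194.97 + 2546.42 = 7741.39
ΣP(Q1 2018)Q(Q1 2018) = 391.59×11 + 2522.51×1 = 4307.49 + 2522.51 = 6830
link = 7741.39/6830 = 1.133439
Link Q2 2018→Q3 2018:
ΣP(Q3 2018)Q(Q2 2018) = 566.06×14 + 2954.02×1 = 7924.84 + 2954.02 = 10878.86
ΣP(Q2 2018)Q(Q2 2018) = 472.27×14 + 2546.42×1 = 6611.78 + 2546.42 = 9158.2
link = 10878.86/9158.2 = 1.187882
Link Q3 2018→Q4 2018:
ΣP(Q4 2018)Q(Q3 2018) = 480.82×15 + 3383.00×1 = 7212.3 + 3383 = 10595.3
ΣP(Q3 2018)Q(Q3 2018) = 566.06×15 + 2954.02×1 = 8490.9 + 2954.02 = 11444.92
link = 10595.3/11444.92 = 0.925764
Chained index = 100 × 1.133439 × 1.187882 × 0.925764 = 124.6442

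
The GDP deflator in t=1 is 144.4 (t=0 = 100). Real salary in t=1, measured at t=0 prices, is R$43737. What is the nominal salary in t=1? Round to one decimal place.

Nominal = Real × (Index/100) = 43737 × (144.4/100)
        = 43737 × 1.444 = 63156.2280

63156.2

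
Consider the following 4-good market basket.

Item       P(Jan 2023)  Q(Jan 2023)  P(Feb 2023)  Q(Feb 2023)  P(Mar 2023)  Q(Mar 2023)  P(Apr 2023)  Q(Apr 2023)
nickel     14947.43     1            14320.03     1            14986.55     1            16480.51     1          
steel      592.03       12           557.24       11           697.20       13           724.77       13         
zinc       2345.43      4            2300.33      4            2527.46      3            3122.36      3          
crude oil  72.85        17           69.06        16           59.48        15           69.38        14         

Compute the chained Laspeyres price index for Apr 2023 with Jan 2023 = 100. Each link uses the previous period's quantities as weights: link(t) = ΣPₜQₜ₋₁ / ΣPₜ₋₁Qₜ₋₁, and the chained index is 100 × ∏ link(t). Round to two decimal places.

Link Jan 2023→Feb 2023:
ΣP(Feb 2023)Q(Jan 2023) = 14320.03×1 + 557.24×12 + 2300.33×4 + 69.06×17 = 14320.03 + 6686.88 + 9201.32 + 1174.02 = 31382.25
ΣP(Jan 2023)Q(Jan 2023) = 14947.43×1 + 592.03×12 + 2345.43×4 + 72.85×17 = 14947.43 + 7104.36 + 9381.72 + 1238.45 = 32671.96
link = 31382.25/32671.96 = 0.960525
Link Feb 2023→Mar 2023:
ΣP(Mar 2023)Q(Feb 2023) = 14986.55×1 + 697.20×11 + 2527.46×4 + 59.48×16 = 14986.55 + 7669.2 + 10109.84 + 951.68 = 33717.27
ΣP(Feb 2023)Q(Feb 2023) = 14320.03×1 + 557.24×11 + 2300.33×4 + 69.06×16 = 14320.03 + 6129.64 + 9201.32 + 1104.96 = 30755.95
link = 33717.27/30755.95 = 1.096284
Link Mar 2023→Apr 2023:
ΣP(Apr 2023)Q(Mar 2023) = 16480.51×1 + 724.77×13 + 3122.36×3 + 69.38×15 = 16480.51 + 9422.01 + 9367.08 + 1040.7 = 36310.3
ΣP(Mar 2023)Q(Mar 2023) = 14986.55×1 + 697.20×13 + 2527.46×3 + 59.48×15 = 14986.55 + 9063.6 + 7582.38 + 892.2 = 32524.73
link = 36310.3/32524.73 = 1.116391
Chained index = 100 × 0.960525 × 1.096284 × 1.116391 = 117.5569

117.56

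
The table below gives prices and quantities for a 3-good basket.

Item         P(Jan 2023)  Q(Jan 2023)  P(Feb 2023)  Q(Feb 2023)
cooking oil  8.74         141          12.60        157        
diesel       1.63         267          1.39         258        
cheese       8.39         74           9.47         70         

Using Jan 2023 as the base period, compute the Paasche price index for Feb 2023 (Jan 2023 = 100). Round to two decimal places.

Paasche price index uses current-period quantities as weights.
ΣP(Feb 2023)·Q(Feb 2023) = 12.60×157 + 1.39×258 + 9.47×70 = 1978.2 + 358.62 + 662.9 = 2999.72
ΣP(Jan 2023)·Q(Feb 2023) = 8.74×157 + 1.63×258 + 8.39×70 = 1372.18 + 420.54 + 587.3 = 2380.02
Index = 2999.72 / 2380.02 × 100 = 126.0376

126.04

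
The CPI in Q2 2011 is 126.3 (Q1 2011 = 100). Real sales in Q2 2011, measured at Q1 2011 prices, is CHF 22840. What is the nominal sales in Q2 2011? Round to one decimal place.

28846.9

Nominal = Real × (Index/100) = 22840 × (126.3/100)
        = 22840 × 1.263 = 28846.9200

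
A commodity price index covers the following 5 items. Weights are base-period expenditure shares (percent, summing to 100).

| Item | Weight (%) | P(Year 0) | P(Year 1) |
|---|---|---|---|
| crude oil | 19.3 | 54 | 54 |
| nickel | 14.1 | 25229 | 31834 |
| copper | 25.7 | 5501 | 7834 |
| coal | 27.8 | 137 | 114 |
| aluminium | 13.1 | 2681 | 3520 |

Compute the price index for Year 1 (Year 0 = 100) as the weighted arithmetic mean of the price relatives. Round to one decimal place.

114.0

crude oil: 19.3 × (54/54) = 19.3 × 1.000000 = 19.3000
nickel: 14.1 × (31834/25229) = 14.1 × 1.261802 = 17.7914
copper: 25.7 × (7834/5501) = 25.7 × 1.424105 = 36.5995
coal: 27.8 × (114/137) = 27.8 × 0.832117 = 23.1328
aluminium: 13.1 × (3520/2681) = 13.1 × 1.312943 = 17.1996
Index = Σ wᵢ·(p₁ᵢ/p₀ᵢ) = 19.3000 + 17.7914 + 36.5995 + 23.1328 + 17.1996 = 114.0233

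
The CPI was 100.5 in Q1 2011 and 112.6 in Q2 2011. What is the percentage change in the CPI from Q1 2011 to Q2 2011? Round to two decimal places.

Change = (112.6 − 100.5) / 100.5 × 100
       = 12.1 / 100.5 × 100 = 12.0398%

12.04%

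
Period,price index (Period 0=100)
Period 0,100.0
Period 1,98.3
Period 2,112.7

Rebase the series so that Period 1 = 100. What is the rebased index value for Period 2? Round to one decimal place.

Rebased(Period 2) = 112.7 / 98.3 × 100 = 114.6490

114.6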